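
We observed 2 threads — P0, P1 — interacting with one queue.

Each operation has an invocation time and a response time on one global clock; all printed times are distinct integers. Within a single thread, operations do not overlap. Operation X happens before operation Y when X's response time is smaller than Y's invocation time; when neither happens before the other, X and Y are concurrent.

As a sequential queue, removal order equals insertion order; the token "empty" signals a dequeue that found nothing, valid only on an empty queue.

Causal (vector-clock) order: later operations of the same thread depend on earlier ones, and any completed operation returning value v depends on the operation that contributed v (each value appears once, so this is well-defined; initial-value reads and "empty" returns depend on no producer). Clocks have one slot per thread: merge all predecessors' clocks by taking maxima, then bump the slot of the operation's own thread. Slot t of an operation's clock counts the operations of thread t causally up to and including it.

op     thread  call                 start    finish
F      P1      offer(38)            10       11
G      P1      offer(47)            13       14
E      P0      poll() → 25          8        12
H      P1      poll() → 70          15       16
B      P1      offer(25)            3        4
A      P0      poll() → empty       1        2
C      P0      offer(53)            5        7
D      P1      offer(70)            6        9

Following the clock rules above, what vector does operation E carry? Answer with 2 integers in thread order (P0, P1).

no predecessors for B (invoked 3): P1 increments from zero → (0, 1)
no predecessors for A (invoked 1): P0 increments from zero → (1, 0)
VC(D, invoked at 6): max of VC(B)=(0, 1), then +1 on thread P1 → (0, 2)
VC(C, invoked at 5): max of VC(A)=(1, 0), then +1 on thread P0 → (2, 0)
VC(F, invoked at 10): max of VC(D)=(0, 2), then +1 on thread P1 → (0, 3)
VC(G, invoked at 13): max of VC(F)=(0, 3), then +1 on thread P1 → (0, 4)
VC(E, invoked at 8): max of VC(B)=(0, 1), VC(C)=(2, 0), then +1 on thread P0 → (3, 1)
VC(H, invoked at 15): max of VC(D)=(0, 2), VC(G)=(0, 4), then +1 on thread P1 → (0, 5)
target: VC(E) = (3, 1)

(3, 1)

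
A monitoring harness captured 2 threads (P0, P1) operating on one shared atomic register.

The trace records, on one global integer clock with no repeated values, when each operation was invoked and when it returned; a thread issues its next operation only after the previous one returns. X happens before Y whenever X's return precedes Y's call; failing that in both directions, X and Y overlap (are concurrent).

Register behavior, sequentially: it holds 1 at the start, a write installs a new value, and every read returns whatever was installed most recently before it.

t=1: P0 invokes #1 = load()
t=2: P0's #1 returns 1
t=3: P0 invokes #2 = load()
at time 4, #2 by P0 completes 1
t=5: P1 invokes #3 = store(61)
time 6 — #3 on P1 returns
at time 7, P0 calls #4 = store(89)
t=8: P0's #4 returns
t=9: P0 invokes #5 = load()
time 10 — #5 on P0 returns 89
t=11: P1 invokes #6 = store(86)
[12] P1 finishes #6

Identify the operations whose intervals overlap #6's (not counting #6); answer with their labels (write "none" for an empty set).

#6 runs from 11 to 12; window-overlapping ops are concurrent
#1 [1,2]: before
#2 [3,4]: before
#3 [5,6]: before
#4 [7,8]: before
#5 [9,10]: before

none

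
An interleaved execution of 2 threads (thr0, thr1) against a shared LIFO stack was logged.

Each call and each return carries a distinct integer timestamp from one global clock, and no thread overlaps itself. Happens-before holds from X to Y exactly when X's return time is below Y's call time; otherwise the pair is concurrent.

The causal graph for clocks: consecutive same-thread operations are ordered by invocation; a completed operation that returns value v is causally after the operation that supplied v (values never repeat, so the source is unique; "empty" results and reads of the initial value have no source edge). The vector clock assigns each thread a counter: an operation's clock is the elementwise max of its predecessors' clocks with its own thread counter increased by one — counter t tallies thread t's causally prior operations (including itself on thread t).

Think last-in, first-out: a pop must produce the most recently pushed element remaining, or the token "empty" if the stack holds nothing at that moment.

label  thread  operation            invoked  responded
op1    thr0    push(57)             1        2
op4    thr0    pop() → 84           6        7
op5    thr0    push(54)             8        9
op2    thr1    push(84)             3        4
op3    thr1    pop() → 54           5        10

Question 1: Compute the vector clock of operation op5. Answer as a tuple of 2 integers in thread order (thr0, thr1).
(3, 1)

VC(op2, invoked at 3): no causal predecessors; +1 on thr1 → (0, 1)
VC(op1, invoked at 1): no causal predecessors; +1 on thr0 → (1, 0)
from VC(op1)=(1, 0), VC(op2)=(0, 1), op4 (invoked 6) maxes components and bumps thr0 → (2, 1)
from VC(op4)=(2, 1), op5 (invoked 8) maxes components and bumps thr0 → (3, 1)
from VC(op2)=(0, 1), VC(op5)=(3, 1), op3 (invoked 5) maxes components and bumps thr1 → (3, 2)
target: VC(op5) = (3, 1)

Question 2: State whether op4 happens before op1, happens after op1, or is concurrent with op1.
after

op4 spans [6,7], op1 spans [1,2]
resp(op1)=2 < inv(op4)=6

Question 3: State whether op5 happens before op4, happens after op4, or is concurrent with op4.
after

op5 spans [8,9], op4 spans [6,7]
resp(op4)=7 < inv(op5)=8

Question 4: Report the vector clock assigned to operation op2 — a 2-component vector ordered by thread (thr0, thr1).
(0, 1)

no predecessors for op2 (invoked 3): thr1 increments from zero → (0, 1)
no predecessors for op1 (invoked 1): thr0 increments from zero → (1, 0)
invoked at 6, op4 merges VC(op1)=(1, 0), VC(op2)=(0, 1) and bumps thr0's slot → (2, 1)
invoked at 8, op5 merges VC(op4)=(2, 1) and bumps thr0's slot → (3, 1)
invoked at 5, op3 merges VC(op2)=(0, 1), VC(op5)=(3, 1) and bumps thr1's slot → (3, 2)
target: VC(op2) = (0, 1)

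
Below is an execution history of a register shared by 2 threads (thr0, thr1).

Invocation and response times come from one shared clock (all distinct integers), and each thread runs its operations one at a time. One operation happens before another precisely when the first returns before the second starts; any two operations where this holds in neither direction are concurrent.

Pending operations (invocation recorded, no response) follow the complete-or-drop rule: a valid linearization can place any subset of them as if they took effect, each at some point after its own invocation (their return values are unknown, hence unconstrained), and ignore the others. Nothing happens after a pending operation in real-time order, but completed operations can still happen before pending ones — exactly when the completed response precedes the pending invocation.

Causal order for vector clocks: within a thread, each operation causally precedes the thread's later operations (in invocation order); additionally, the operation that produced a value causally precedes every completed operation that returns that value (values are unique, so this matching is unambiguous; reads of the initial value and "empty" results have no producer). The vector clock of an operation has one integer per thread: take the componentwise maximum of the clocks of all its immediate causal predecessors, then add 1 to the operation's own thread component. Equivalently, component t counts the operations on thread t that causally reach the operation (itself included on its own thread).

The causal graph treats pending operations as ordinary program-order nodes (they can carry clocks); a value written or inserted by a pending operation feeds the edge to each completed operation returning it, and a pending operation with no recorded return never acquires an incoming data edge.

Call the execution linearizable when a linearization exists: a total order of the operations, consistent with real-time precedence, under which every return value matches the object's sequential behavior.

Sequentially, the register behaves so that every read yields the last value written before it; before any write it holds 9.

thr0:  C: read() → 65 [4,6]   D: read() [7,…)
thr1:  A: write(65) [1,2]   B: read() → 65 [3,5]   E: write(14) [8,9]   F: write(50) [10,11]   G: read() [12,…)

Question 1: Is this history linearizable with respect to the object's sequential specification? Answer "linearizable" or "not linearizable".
linearizable

witness order: A, B, C, D, E, F
step 1: A write(65) — value 65
step 2: B read() → 65 — value 65
step 3: C read() → 65 — value 65
step 4: D read() (pending, included) — value 65
step 5: E write(14) — value 14
step 6: F write(50) — value 50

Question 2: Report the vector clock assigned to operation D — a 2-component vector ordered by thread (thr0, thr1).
Answer: (2, 1)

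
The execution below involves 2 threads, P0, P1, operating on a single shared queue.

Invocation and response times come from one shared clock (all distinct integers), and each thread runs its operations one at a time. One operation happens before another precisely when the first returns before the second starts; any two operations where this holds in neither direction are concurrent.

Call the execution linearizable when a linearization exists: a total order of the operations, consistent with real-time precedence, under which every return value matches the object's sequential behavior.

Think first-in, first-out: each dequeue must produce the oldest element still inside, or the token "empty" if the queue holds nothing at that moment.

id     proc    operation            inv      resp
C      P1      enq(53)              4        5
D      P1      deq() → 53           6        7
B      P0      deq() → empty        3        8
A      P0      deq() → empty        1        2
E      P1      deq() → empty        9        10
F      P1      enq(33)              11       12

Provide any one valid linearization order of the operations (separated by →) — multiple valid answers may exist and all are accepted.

A → B → C → D → E → F

step 1: A deq() → empty — queue <>
step 2: B deq() → empty — queue <>
step 3: C enq(53) — queue <53>
step 4: D deq() → 53 — queue <>
step 5: E deq() → empty — queue <>
step 6: F enq(33) — queue <33>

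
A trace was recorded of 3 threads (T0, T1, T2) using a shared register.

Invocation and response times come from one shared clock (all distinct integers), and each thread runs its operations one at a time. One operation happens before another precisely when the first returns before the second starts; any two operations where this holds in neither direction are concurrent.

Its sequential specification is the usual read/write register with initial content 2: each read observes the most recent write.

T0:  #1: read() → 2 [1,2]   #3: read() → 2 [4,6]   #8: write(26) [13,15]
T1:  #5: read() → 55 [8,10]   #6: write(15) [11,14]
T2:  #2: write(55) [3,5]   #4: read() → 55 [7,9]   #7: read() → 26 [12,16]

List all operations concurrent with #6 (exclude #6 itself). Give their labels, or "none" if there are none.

overlap test against #6 [11,14]: concurrent iff the interval meets 11..14
#1 [1,2]: before
#2 [3,5]: before
#3 [4,6]: before
#4 [7,9]: before
#5 [8,10]: before
#7 [12,16]: concurrent
#8 [13,15]: concurrent

#7, #8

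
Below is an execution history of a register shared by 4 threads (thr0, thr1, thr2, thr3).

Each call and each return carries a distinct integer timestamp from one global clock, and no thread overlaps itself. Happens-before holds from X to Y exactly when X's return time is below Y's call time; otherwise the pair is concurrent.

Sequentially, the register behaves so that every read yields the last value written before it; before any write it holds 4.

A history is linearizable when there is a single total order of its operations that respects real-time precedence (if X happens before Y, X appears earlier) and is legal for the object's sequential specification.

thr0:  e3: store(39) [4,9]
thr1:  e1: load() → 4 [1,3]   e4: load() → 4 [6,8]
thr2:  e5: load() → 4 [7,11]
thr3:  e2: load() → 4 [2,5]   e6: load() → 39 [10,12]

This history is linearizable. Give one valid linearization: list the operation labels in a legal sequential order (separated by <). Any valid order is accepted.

e1 < e2 < e4 < e5 < e3 < e6

step 1: e1 load() → 4 — value 4
step 2: e2 load() → 4 — value 4
step 3: e4 load() → 4 — value 4
step 4: e5 load() → 4 — value 4
step 5: e3 store(39) — value 39
step 6: e6 load() → 39 — value 39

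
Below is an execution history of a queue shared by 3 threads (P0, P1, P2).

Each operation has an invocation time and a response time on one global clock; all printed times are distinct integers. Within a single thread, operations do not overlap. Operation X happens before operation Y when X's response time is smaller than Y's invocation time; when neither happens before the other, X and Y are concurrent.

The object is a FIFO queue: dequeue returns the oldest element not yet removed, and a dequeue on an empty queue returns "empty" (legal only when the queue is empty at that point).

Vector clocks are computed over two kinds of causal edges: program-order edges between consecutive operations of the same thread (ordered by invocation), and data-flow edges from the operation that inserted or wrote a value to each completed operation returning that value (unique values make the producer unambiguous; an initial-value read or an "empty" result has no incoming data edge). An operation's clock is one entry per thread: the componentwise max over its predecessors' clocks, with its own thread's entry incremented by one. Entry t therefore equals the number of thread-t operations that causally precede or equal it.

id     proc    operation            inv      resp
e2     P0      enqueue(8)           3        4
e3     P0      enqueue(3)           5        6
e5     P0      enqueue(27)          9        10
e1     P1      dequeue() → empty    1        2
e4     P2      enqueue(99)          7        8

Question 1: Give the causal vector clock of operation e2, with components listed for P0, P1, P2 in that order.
Answer: (1, 0, 0)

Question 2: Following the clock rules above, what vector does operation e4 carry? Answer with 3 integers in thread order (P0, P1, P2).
Answer: (0, 0, 1)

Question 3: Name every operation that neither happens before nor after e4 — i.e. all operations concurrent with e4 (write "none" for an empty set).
Answer: none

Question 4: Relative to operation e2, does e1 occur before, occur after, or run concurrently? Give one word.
Answer: before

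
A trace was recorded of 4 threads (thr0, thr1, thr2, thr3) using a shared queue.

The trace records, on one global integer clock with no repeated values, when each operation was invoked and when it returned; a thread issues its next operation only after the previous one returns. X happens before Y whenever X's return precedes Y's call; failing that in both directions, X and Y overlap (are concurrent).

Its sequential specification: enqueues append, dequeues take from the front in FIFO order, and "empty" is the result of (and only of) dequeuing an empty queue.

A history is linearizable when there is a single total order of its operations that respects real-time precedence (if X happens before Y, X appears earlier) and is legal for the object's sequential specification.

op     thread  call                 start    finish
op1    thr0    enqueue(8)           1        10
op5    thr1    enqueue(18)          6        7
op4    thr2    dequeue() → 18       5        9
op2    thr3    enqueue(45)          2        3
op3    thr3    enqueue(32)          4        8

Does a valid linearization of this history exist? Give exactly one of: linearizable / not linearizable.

already the first 9 events (up to op4's response at time 9) admit no linearization; the first 8 still do
checked exhaustively: 6 real-time-consistent orders of 4 completed operations, zero legal queue replays
every completion of the 1 pending operation (op1) was checked; none linearizes
one such order, op2, op3, op4, op5 (pending dropped), breaks at step 3 where op4 dequeue() → 18 is illegal
one such order, op2, op3, op5, op4 (pending dropped), breaks at step 4 where op4 dequeue() → 18 is illegal

not linearizable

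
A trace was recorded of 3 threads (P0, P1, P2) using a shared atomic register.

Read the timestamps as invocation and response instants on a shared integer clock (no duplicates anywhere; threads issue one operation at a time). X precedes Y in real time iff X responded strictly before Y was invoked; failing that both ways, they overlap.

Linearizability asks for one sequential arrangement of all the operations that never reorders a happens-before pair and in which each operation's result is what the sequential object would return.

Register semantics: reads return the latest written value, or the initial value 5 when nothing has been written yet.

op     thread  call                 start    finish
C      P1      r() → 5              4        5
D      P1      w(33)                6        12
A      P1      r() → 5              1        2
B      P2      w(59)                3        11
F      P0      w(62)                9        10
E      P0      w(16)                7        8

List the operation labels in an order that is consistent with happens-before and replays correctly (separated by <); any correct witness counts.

A < C < B < D < E < F

1. A r() → 5, leaving value 5
2. C r() → 5, leaving value 5
3. B w(59), leaving value 59
4. D w(33), leaving value 33
5. E w(16), leaving value 16
6. F w(62), leaving value 62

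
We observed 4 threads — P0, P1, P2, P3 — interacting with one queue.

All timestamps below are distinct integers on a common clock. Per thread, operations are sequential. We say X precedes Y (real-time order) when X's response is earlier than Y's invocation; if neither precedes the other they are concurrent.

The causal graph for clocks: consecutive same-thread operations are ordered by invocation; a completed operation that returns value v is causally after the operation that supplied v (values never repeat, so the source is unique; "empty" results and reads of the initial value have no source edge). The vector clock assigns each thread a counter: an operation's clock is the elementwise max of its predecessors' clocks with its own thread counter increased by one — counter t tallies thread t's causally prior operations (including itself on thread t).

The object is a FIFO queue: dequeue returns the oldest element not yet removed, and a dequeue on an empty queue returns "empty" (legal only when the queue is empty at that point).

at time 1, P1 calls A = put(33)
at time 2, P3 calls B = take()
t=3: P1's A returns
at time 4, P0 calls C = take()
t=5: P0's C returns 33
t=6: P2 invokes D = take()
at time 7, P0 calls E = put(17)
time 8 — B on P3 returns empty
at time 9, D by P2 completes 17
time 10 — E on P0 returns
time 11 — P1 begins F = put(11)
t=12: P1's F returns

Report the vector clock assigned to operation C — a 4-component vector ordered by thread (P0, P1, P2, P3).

(1, 1, 0, 0)

root op B, invoked 2: fresh clock plus P3's own tick → (0, 0, 0, 1)
root op A, invoked 1: fresh clock plus P1's own tick → (0, 1, 0, 0)
from VC(A)=(0, 1, 0, 0), F (invoked 11) maxes components and bumps P1 → (0, 2, 0, 0)
from VC(A)=(0, 1, 0, 0), C (invoked 4) maxes components and bumps P0 → (1, 1, 0, 0)
from VC(C)=(1, 1, 0, 0), E (invoked 7) maxes components and bumps P0 → (2, 1, 0, 0)
from VC(E)=(2, 1, 0, 0), D (invoked 6) maxes components and bumps P2 → (2, 1, 1, 0)
target: VC(C) = (1, 1, 0, 0)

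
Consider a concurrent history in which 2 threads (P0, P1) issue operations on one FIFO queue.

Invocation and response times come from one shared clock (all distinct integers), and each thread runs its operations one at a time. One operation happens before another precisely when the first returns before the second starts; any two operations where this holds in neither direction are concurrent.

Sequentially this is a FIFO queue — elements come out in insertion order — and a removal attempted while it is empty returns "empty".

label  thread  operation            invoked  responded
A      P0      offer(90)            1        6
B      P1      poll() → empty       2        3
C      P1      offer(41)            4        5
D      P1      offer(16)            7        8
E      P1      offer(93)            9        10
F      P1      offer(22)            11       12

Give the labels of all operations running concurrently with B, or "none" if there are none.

B spans [2,3]; an op avoiding the whole window 2..3 is ordered, any other is concurrent
A [1,6]: concurrent
C [4,5]: after
D [7,8]: after
E [9,10]: after
F [11,12]: after

A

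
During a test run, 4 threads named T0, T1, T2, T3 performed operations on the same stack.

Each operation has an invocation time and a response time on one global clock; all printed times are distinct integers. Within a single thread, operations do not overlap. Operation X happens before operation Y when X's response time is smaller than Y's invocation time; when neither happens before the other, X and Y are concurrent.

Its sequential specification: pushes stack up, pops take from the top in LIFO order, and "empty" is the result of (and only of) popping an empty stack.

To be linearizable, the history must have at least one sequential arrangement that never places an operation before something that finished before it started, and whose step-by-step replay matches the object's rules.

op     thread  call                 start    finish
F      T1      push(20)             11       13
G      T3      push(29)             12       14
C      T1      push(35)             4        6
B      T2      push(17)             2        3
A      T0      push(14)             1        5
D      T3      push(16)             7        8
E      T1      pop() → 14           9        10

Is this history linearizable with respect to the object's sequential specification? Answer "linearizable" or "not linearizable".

not linearizable

already the first 10 events (up to E's response at time 10) admit no linearization; the first 9 still do
all 3 real-time-respecting orders fail — 5 completed stack operations, no legal replay
e.g. A, B, C, D, E: illegal at step 5, since E pop() → 14 cannot apply there
e.g. B, A, C, D, E: illegal at step 5, since E pop() → 14 cannot apply there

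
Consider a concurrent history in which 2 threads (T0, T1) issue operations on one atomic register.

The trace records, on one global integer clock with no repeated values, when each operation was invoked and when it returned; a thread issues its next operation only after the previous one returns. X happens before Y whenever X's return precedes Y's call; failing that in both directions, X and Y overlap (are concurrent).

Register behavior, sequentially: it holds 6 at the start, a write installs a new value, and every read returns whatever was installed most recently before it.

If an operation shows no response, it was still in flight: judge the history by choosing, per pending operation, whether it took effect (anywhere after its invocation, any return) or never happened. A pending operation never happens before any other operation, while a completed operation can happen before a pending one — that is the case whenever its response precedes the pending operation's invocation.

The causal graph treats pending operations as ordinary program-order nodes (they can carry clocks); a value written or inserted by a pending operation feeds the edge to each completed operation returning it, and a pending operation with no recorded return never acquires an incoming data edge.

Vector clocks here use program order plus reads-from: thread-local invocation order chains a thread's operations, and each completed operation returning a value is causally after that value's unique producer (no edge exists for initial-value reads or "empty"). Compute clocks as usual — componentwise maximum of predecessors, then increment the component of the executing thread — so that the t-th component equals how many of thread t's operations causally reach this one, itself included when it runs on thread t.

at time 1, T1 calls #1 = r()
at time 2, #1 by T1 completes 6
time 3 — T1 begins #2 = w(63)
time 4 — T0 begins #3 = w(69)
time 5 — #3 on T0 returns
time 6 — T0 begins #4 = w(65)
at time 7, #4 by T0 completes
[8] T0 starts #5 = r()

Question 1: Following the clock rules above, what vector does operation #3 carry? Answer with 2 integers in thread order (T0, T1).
Answer: (1, 0)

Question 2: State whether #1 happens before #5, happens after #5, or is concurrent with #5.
Answer: before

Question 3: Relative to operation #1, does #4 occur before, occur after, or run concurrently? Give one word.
Answer: after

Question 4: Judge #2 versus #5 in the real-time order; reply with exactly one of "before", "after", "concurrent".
Answer: concurrent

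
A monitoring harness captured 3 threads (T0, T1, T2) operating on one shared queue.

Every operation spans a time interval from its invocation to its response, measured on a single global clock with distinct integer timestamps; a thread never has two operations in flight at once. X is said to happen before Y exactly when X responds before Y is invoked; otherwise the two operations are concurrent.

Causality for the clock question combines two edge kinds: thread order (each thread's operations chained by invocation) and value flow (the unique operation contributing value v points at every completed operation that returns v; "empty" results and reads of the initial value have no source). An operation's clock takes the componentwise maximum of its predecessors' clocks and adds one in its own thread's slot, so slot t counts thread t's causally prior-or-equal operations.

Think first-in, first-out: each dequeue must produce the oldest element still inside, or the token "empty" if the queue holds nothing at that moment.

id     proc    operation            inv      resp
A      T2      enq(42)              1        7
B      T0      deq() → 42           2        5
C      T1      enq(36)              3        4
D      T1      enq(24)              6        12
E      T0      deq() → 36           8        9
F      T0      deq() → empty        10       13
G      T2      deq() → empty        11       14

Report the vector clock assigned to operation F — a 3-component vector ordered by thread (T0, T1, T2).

(3, 1, 1)

root op A, invoked 1: fresh clock plus T2's own tick → (0, 0, 1)
root op C, invoked 3: fresh clock plus T1's own tick → (0, 1, 0)
merge at G (invoked 11): VC(A)=(0, 0, 1), own-thread bump on T2 → (0, 0, 2)
merge at D (invoked 6): VC(C)=(0, 1, 0), own-thread bump on T1 → (0, 2, 0)
merge at B (invoked 2): VC(A)=(0, 0, 1), own-thread bump on T0 → (1, 0, 1)
merge at E (invoked 8): VC(B)=(1, 0, 1), VC(C)=(0, 1, 0), own-thread bump on T0 → (2, 1, 1)
merge at F (invoked 10): VC(E)=(2, 1, 1), own-thread bump on T0 → (3, 1, 1)
target: VC(F) = (3, 1, 1)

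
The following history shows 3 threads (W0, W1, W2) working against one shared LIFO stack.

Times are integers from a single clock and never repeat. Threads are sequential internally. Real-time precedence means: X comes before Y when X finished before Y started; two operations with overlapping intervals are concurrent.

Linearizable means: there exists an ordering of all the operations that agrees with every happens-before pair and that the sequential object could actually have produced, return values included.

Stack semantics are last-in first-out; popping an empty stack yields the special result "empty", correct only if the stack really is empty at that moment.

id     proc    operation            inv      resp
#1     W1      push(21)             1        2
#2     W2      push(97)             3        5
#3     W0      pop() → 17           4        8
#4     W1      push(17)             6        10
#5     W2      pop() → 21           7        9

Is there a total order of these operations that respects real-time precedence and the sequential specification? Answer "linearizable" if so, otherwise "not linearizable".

not linearizable

the violation lands at event 9, #5's response at time 9: events 1..8 linearize, events 1..9 do not
the 4 completed operations admit 3 real-time orders; each fails the LIFO stack replay
every completion of the 1 pending operation (#4) was checked; none linearizes
one such order, #1, #2, #3, #5 (pending dropped), breaks at step 3 where #3 pop() → 17 is illegal
one such order, #1, #2, #5, #3 (pending dropped), breaks at step 3 where #5 pop() → 21 is illegal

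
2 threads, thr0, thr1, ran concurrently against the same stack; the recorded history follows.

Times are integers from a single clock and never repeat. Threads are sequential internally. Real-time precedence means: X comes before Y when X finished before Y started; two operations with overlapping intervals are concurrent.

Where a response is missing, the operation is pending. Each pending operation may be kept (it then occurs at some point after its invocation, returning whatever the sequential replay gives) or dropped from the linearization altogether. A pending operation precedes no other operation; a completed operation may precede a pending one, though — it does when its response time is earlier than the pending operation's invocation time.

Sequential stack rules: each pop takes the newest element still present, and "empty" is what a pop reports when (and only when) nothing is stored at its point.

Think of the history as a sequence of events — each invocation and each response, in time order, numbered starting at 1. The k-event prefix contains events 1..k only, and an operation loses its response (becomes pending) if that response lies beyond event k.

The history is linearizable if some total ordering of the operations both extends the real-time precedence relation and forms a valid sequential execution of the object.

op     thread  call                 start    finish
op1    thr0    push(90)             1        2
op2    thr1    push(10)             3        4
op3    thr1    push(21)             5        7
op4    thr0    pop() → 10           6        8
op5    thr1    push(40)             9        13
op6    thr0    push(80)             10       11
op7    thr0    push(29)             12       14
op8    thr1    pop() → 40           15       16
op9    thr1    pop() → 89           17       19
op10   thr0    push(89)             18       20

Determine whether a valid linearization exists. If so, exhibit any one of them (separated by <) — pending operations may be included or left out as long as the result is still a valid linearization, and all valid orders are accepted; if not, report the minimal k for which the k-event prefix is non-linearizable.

linearizable — witness: op1 < op2 < op4 < op3 < op6 < op7 < op5 < op8 < op10 < op9

step 1: op1 push(90) — stack <90>
step 2: op2 push(10) — stack <90,10>
step 3: op4 pop() → 10 — stack <90>
step 4: op3 push(21) — stack <90,21>
step 5: op6 push(80) — stack <90,21,80>
step 6: op7 push(29) — stack <90,21,80,29>
step 7: op5 push(40) — stack <90,21,80,29,40>
step 8: op8 pop() → 40 — stack <90,21,80,29>
step 9: op10 push(89) — stack <90,21,80,29,89>
step 10: op9 pop() → 89 — stack <90,21,80,29>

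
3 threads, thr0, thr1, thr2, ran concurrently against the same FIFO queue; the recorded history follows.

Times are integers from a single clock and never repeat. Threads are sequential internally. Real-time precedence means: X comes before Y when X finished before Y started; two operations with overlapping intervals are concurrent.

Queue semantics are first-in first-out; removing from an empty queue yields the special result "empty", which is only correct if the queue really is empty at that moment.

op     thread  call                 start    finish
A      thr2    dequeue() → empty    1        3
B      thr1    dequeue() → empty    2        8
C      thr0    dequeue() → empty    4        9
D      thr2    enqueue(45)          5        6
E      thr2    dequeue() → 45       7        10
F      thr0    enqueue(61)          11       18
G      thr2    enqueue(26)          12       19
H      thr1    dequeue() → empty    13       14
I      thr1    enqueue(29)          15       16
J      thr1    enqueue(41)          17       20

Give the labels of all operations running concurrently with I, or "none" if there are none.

F, G

I runs from 15 to 16; window-overlapping ops are concurrent
A [1,3]: before
B [2,8]: before
C [4,9]: before
D [5,6]: before
E [7,10]: before
F [11,18]: concurrent
G [12,19]: concurrent
H [13,14]: before
J [17,20]: after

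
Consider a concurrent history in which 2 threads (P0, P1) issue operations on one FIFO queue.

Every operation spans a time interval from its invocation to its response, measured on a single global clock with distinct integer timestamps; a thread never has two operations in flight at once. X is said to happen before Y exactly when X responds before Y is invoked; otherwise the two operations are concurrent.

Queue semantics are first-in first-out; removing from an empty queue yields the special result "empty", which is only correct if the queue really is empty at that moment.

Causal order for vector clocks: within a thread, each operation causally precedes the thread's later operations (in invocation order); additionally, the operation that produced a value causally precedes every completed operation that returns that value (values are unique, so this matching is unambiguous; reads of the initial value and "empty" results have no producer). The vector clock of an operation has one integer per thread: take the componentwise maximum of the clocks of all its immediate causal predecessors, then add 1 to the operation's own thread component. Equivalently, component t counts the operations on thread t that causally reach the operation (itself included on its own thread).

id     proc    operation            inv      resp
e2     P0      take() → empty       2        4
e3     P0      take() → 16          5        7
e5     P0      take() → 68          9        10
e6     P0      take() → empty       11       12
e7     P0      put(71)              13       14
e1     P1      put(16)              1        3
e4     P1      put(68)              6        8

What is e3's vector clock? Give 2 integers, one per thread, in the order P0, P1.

(2, 1)

root op e1, invoked 1: fresh clock plus P1's own tick → (0, 1)
root op e2, invoked 2: fresh clock plus P0's own tick → (1, 0)
from VC(e1)=(0, 1), e4 (invoked 6) maxes components and bumps P1 → (0, 2)
from VC(e1)=(0, 1), VC(e2)=(1, 0), e3 (invoked 5) maxes components and bumps P0 → (2, 1)
from VC(e3)=(2, 1), VC(e4)=(0, 2), e5 (invoked 9) maxes components and bumps P0 → (3, 2)
from VC(e5)=(3, 2), e6 (invoked 11) maxes components and bumps P0 → (4, 2)
from VC(e6)=(4, 2), e7 (invoked 13) maxes components and bumps P0 → (5, 2)
target: VC(e3) = (2, 1)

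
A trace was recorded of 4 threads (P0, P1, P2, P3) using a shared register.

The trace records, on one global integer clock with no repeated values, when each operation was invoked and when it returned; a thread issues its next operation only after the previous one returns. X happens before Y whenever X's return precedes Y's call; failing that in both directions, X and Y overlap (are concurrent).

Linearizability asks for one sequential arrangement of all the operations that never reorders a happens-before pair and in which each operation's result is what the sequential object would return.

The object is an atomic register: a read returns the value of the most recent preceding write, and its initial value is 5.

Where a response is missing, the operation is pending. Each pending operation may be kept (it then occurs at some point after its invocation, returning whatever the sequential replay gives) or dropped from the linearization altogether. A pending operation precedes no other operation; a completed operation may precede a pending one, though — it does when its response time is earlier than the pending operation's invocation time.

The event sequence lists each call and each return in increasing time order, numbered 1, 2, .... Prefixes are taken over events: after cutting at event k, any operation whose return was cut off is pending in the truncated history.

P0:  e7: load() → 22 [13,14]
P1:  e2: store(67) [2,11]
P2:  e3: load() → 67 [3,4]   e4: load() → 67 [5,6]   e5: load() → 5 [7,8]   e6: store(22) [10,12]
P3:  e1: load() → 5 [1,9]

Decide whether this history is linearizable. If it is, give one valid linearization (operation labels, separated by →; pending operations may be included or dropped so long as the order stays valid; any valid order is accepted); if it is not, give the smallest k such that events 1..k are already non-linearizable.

cut after 7 events: linearizable; cut after 8 events (e5 responds, time 8): not linearizable
one real-time candidate order over the 3 completed operations — the register replay rejects it
every completion of the 2 pending operations (e1, e2) was checked; none linearizes
for example e3, e4, e5 (pending dropped) fails at step 1: e3 load() → 67 is not legal there

not linearizable — minimal violating prefix: 8 events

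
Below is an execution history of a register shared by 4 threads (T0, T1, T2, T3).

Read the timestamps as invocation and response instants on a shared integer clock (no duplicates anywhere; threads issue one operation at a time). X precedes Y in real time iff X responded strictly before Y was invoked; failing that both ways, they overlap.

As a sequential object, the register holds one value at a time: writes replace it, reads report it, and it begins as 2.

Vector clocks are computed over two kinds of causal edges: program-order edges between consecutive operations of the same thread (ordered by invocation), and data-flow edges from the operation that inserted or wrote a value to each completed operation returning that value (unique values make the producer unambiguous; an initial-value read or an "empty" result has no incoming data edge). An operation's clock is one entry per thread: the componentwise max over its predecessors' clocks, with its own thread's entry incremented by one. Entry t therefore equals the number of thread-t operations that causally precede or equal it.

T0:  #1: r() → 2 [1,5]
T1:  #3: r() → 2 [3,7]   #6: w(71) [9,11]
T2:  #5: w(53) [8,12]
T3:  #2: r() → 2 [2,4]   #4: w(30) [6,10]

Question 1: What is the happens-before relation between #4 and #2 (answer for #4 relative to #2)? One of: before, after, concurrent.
Answer: after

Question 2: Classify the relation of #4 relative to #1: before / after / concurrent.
Answer: after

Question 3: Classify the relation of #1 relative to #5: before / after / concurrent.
Answer: before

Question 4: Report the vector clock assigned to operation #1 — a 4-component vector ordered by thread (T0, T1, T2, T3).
Answer: (1, 0, 0, 0)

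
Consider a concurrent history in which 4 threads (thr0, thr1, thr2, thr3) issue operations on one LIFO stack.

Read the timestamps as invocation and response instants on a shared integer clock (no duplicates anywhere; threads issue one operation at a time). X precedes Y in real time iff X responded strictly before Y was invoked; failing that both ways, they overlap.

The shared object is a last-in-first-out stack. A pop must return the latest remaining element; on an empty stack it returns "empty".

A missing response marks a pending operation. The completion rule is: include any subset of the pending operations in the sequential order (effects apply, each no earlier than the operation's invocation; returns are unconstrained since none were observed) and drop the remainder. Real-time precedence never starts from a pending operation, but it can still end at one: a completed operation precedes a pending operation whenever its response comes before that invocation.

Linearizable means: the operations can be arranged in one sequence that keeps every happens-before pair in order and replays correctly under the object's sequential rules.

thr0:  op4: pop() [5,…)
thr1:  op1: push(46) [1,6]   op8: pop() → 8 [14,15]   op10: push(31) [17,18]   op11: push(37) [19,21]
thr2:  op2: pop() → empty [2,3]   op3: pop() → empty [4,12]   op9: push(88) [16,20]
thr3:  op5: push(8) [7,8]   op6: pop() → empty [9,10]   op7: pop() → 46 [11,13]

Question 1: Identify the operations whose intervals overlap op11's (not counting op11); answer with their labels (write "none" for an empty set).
Answer: op4, op9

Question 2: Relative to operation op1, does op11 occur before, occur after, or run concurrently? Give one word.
Answer: after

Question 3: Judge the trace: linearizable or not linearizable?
not linearizable

already the first 12 events (up to op3's response at time 12) admit no linearization; the first 11 still do
checked exhaustively: 7 real-time-consistent orders of 5 completed operations, zero legal LIFO stack replays
no completion choice of the 2 pending operations (op4, op7) rescues it — every subset was tried
take op1, op2, op3, op5, op6 (pending dropped): step 2 already fails, because op2 pop() → empty cannot occur there
take op1, op2, op5, op3, op6 (pending dropped): step 2 already fails, because op2 pop() → empty cannot occur there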